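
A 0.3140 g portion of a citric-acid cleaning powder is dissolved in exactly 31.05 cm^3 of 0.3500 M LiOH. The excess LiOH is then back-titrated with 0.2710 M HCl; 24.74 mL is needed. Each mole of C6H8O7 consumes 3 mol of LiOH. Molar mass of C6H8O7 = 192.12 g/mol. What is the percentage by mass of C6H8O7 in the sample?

84.9%

Total n(LiOH) added = 0.3500 x 0.03105 = 0.01087 mol.
n(HCl) used = 0.2710 x 0.02474 = 0.006705 mol, which equals the excess n(LiOH).
So n(LiOH) consumed by the sample = 0.01087 - 0.006705 = 0.004163 mol.
n(C6H8O7) = 0.004163 / 3 = 0.001388 mol.
mass C6H8O7 = 0.001388 x 192.12 = 0.2666 g, so %C6H8O7 = 0.2666/0.3140 x 100 = 84.9%.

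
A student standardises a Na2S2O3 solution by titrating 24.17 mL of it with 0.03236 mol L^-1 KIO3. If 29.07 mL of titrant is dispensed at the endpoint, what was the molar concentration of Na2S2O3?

n(KIO3) = 0.03236 x 0.02907 = 0.0009407 mol.
From the balanced equation, 1 mol KIO3 reacts with 6 mol Na2S2O3, so n(Na2S2O3) = 0.0009407 x 6/1 = 0.005644 mol.
[Na2S2O3] = 0.005644 / 0.02417 L = 0.234 M.

0.234 M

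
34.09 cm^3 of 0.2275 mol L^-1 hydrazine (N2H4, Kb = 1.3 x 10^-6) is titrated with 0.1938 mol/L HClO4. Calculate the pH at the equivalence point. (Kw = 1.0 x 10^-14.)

n(N2H4) = 0.2275 x 0.03409 = 0.007755 mol; V(HClO4) at equivalence = 0.007755/0.1938 = 0.04002 L.
At equivalence the base is fully converted to N2H5+; total volume = 0.07411 L, so [N2H5+] = 0.007755/0.07411 = 0.1047 M.
Ka(N2H5+) = Kw/Kb = 1.0e-14 / 1.3 x 10^-6 = 7.69e-9.
[H^+] = sqrt(Ka x [N2H5+]) = sqrt(7.69e-9 x 0.1047) = 2.84e-5 M.
pH = -log(2.84e-5) = 4.55.

4.55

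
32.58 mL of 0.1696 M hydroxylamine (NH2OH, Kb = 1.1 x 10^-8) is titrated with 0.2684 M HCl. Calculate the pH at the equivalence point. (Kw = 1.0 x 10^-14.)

n(NH2OH) = 0.1696 x 0.03258 = 0.005526 mol; V(HCl) at equivalence = 0.005526/0.2684 = 0.02059 L.
At equivalence the base is fully converted to NH3OH+; total volume = 0.05317 L, so [NH3OH+] = 0.005526/0.05317 = 0.1039 M.
Ka(NH3OH+) = Kw/Kb = 1.0e-14 / 1.1 x 10^-8 = 9.09e-7.
[H^+] = sqrt(Ka x [NH3OH+]) = sqrt(9.09e-7 x 0.1039) = 0.000307 M.
pH = -log(0.000307) = 3.51.

3.51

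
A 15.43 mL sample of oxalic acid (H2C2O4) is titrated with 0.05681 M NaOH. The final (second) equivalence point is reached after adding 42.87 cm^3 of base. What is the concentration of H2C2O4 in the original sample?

n(NaOH) = 0.05681 x 0.04287 = 0.002435 mol.
At the final (second) equivalence point, 2 mol OH^- react per mol H2C2O4, so n(H2C2O4) = 0.002435 / 2 = 0.001218 mol.
[H2C2O4] = 0.001218 / 0.01543 L = 0.0789 M.

0.0789 M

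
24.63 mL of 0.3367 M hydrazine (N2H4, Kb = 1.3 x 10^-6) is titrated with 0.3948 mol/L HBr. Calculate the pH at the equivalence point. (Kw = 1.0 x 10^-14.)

4.43

n(N2H4) = 0.3367 x 0.02463 = 0.008293 mol; V(HBr) at equivalence = 0.008293/0.3948 = 0.02101 L.
At equivalence the base is fully converted to N2H5+; total volume = 0.04564 L, so [N2H5+] = 0.008293/0.04564 = 0.1817 M.
Ka(N2H5+) = Kw/Kb = 1.0e-14 / 1.3 x 10^-6 = 7.69e-9.
[H^+] = sqrt(Ka x [N2H5+]) = sqrt(7.69e-9 x 0.1817) = 3.74e-5 M.
pH = -log(3.74e-5) = 4.43.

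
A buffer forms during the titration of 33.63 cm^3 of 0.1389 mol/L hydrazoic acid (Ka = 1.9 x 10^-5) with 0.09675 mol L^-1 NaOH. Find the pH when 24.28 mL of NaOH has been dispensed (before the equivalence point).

Initial n(HN3) = 0.1389 x 0.03363 = 0.004671 mol.
n(NaOH) added = 0.09675 x 0.02428 = 0.002349 mol, converting that many moles of HN3 to N3-.
Remaining n(HN3) = 0.002322 mol; n(N3-) = 0.002349 mol.
By Henderson-Hasselbalch, pH = pKa + log([A^-]/[HA]) = 4.72 + log(0.002349/0.002322) = 4.72 + (+0.01) = 4.73.

4.73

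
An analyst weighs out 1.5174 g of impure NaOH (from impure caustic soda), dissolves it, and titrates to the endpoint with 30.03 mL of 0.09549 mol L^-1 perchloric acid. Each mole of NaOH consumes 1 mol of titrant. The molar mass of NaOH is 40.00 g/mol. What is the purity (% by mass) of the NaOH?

n(HClO4) = 0.09549 x 0.03003 = 0.002868 mol.
n(NaOH) = 0.002868 / 1 = 0.002868 mol.
mass of NaOH = 0.002868 x 40.00 = 0.1147 g.
% purity = 0.1147 / 1.5174 x 100 = 7.56%.

7.56%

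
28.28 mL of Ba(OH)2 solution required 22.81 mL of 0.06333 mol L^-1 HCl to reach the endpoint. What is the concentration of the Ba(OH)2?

0.0255 M

n(HCl) delivered = 0.06333 x 0.02281 = 0.001445 mol.
The reaction is 1 Ba(OH)2 + 2 HCl, so n(Ba(OH)2) = 0.001445 x 1/2 = 0.0007223 mol.
[Ba(OH)2] = 0.0007223 mol / 0.02828 L = 0.0255 M.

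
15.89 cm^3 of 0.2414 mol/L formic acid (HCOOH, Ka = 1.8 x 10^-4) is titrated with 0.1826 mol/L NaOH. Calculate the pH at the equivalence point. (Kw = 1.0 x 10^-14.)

n(HCOOH) = 0.2414 x 0.01589 = 0.003836 mol; V(NaOH) at equivalence = 0.003836/0.1826 = 0.02101 L.
At equivalence all the acid is converted to HCOO-; total volume = 0.01589 + 0.02101 = 0.03690 L, so [HCOO-] = 0.003836/0.03690 = 0.1040 M.
Kb = Kw/Ka = 1.0e-14 / 1.8 x 10^-4 = 5.56e-11.
[OH^-] = sqrt(Kb x [HCOO-]) = sqrt(5.56e-11 x 0.1040) = 2.40e-6 M.
pOH = 5.62, so pH = 14.00 - 5.62 = 8.38.

8.38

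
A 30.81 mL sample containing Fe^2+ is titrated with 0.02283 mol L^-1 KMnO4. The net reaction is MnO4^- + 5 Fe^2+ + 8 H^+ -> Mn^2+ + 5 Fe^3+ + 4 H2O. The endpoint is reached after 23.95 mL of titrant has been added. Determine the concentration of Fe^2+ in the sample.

n(KMnO4) = 0.02283 x 0.02395 = 0.0005468 mol.
From the balanced equation, 1 mol KMnO4 reacts with 5 mol Fe^2+, so n(Fe^2+) = 0.0005468 x 5/1 = 0.002734 mol.
[Fe^2+] = 0.002734 / 0.03081 L = 0.0887 M.

0.0887 M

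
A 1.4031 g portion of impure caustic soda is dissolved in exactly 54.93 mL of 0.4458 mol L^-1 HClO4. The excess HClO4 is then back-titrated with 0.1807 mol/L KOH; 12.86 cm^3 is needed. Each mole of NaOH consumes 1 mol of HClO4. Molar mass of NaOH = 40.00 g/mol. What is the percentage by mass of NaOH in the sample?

63.2%

Total n(HClO4) added = 0.4458 x 0.05493 = 0.02449 mol.
n(KOH) used = 0.1807 x 0.01286 = 0.002324 mol, which equals the excess n(HClO4).
So n(HClO4) consumed by the sample = 0.02449 - 0.002324 = 0.02216 mol.
n(NaOH) = 0.02216 / 1 = 0.02216 mol.
mass NaOH = 0.02216 x 40.00 = 0.8866 g, so %NaOH = 0.8866/1.4031 x 100 = 63.2%.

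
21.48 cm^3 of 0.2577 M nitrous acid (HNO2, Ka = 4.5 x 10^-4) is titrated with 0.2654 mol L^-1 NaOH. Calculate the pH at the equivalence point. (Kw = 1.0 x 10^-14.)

8.23

n(HNO2) = 0.2577 x 0.02148 = 0.005535 mol; V(NaOH) at equivalence = 0.005535/0.2654 = 0.02086 L.
At equivalence all the acid is converted to NO2-; total volume = 0.02148 + 0.02086 = 0.04234 L, so [NO2-] = 0.005535/0.04234 = 0.1307 M.
Kb = Kw/Ka = 1.0e-14 / 4.5 x 10^-4 = 2.22e-11.
[OH^-] = sqrt(Kb x [NO2-]) = sqrt(2.22e-11 x 0.1307) = 1.70e-6 M.
pOH = 5.77, so pH = 14.00 - 5.77 = 8.23.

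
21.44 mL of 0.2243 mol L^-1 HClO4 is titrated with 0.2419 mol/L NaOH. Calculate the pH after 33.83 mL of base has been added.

n(acid) = 0.2243 x 0.02144 = 0.004809 mol; n(NaOH) added = 0.2419 x 0.03383 = 0.008183 mol.
Base is in excess by 0.008183 - 0.004809 = 0.003374 mol in a total volume of 0.05527 L.
[OH^-] = 0.003374/0.05527 = 0.06105 M, so pOH = 1.21 and pH = 14.00 - 1.21 = 12.79.

12.79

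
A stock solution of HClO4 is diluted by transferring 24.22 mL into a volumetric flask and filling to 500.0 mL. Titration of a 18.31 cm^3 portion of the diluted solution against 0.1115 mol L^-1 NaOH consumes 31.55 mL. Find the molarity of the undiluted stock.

n(NaOH) = 0.1115 x 0.03155 = 0.003518 mol.
n(HClO4) in the aliquot = 0.003518 mol.
[diluted HClO4] = 0.003518 / 0.01831 = 0.1921 M.
Dilution factor = 500.0/24.22 = 20.64, so [stock] = 0.1921 x 20.64 = 3.97 M.

3.97 M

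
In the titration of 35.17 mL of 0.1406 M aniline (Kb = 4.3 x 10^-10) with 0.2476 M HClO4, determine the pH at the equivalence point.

2.84

n(C6H5NH2) = 0.1406 x 0.03517 = 0.004945 mol; V(HClO4) at equivalence = 0.004945/0.2476 = 0.01997 L.
At equivalence the base is fully converted to C6H5NH3+; total volume = 0.05514 L, so [C6H5NH3+] = 0.004945/0.05514 = 0.08968 M.
Ka(C6H5NH3+) = Kw/Kb = 1.0e-14 / 4.3 x 10^-10 = 2.33e-5.
[H^+] = sqrt(Ka x [C6H5NH3+]) = sqrt(2.33e-5 x 0.08968) = 0.00144 M.
pH = -log(0.00144) = 2.84.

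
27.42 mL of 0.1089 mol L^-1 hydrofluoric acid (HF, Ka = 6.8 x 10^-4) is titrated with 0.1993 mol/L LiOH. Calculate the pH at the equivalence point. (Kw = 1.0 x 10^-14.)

8.01

n(HF) = 0.1089 x 0.02742 = 0.002986 mol; V(LiOH) at equivalence = 0.002986/0.1993 = 0.01498 L.
At equivalence all the acid is converted to F-; total volume = 0.02742 + 0.01498 = 0.04240 L, so [F-] = 0.002986/0.04240 = 0.07042 M.
Kb = Kw/Ka = 1.0e-14 / 6.8 x 10^-4 = 1.47e-11.
[OH^-] = sqrt(Kb x [F-]) = sqrt(1.47e-11 x 0.07042) = 1.02e-6 M.
pOH = 5.99, so pH = 14.00 - 5.99 = 8.01.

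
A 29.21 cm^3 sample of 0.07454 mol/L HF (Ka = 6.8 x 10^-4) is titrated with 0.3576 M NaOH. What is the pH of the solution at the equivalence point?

n(HF) = 0.07454 x 0.02921 = 0.002177 mol; V(NaOH) at equivalence = 0.002177/0.3576 = 0.006089 L.
At equivalence all the acid is converted to F-; total volume = 0.02921 + 0.006089 = 0.03530 L, so [F-] = 0.002177/0.03530 = 0.06168 M.
Kb = Kw/Ka = 1.0e-14 / 6.8 x 10^-4 = 1.47e-11.
[OH^-] = sqrt(Kb x [F-]) = sqrt(1.47e-11 x 0.06168) = 9.52e-7 M.
pOH = 6.02, so pH = 14.00 - 6.02 = 7.98.

7.98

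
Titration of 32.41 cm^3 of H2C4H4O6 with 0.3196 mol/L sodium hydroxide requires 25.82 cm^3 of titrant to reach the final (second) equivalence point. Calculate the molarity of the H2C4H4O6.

n(NaOH) = 0.3196 x 0.02582 = 0.008252 mol.
At the final (second) equivalence point, 2 mol OH^- react per mol H2C4H4O6, so n(H2C4H4O6) = 0.008252 / 2 = 0.004126 mol.
[H2C4H4O6] = 0.004126 / 0.03241 L = 0.127 M.

0.127 M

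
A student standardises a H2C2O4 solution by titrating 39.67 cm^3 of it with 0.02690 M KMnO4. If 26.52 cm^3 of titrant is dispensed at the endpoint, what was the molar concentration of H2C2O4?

n(KMnO4) = 0.02690 x 0.02652 = 0.0007134 mol.
From the balanced equation, 2 mol KMnO4 reacts with 5 mol H2C2O4, so n(H2C2O4) = 0.0007134 x 5/2 = 0.001783 mol.
[H2C2O4] = 0.001783 / 0.03967 L = 0.0450 M.

0.0450 M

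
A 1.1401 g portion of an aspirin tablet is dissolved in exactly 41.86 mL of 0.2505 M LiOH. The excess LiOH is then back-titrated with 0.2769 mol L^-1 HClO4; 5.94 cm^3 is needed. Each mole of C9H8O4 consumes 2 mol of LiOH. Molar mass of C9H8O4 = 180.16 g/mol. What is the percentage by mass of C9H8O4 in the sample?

Total n(LiOH) added = 0.2505 x 0.04186 = 0.01049 mol.
n(HClO4) used = 0.2769 x 0.005940 = 0.001645 mol, which equals the excess n(LiOH).
So n(LiOH) consumed by the sample = 0.01049 - 0.001645 = 0.008841 mol.
n(C9H8O4) = 0.008841 / 2 = 0.004421 mol.
mass C9H8O4 = 0.004421 x 180.16 = 0.7964 g, so %C9H8O4 = 0.7964/1.1401 x 100 = 69.9%.

69.9%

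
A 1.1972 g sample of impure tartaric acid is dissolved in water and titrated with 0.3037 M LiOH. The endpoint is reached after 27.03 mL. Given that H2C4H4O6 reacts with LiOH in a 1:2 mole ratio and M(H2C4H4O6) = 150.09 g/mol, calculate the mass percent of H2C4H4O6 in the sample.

51.5%

n(LiOH) = 0.3037 x 0.02703 = 0.008209 mol.
n(H2C4H4O6) = 0.008209 / 2 = 0.004105 mol.
mass of H2C4H4O6 = 0.004105 x 150.09 = 0.6160 g.
% purity = 0.6160 / 1.1972 x 100 = 51.5%.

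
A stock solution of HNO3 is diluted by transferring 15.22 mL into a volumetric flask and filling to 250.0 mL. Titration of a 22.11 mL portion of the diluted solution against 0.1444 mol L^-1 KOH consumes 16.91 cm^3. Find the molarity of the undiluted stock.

1.81 M

n(KOH) = 0.1444 x 0.01691 = 0.002442 mol.
n(HNO3) in the aliquot = 0.002442 mol.
[diluted HNO3] = 0.002442 / 0.02211 = 0.1104 M.
Dilution factor = 250.0/15.22 = 16.43, so [stock] = 0.1104 x 16.43 = 1.81 M.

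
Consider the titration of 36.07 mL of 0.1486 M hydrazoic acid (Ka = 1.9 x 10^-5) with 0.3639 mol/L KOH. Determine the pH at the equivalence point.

8.87

n(HN3) = 0.1486 x 0.03607 = 0.005360 mol; V(KOH) at equivalence = 0.005360/0.3639 = 0.01473 L.
At equivalence all the acid is converted to N3-; total volume = 0.03607 + 0.01473 = 0.05080 L, so [N3-] = 0.005360/0.05080 = 0.1055 M.
Kb = Kw/Ka = 1.0e-14 / 1.9 x 10^-5 = 5.26e-10.
[OH^-] = sqrt(Kb x [N3-]) = sqrt(5.26e-10 x 0.1055) = 7.45e-6 M.
pOH = 5.13, so pH = 14.00 - 5.13 = 8.87.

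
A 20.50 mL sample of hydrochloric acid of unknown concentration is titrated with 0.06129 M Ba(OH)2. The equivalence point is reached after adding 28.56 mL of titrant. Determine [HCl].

0.171 M

n(Ba(OH)2) delivered = 0.06129 x 0.02856 = 0.001750 mol.
The reaction is 2 HCl + 1 Ba(OH)2, so n(HCl) = 0.001750 x 2/1 = 0.003501 mol.
[HCl] = 0.003501 mol / 0.02050 L = 0.171 M.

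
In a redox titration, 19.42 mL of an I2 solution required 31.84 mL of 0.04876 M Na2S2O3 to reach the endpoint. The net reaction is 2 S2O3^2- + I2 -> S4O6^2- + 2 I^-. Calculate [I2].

n(Na2S2O3) = 0.04876 x 0.03184 = 0.001553 mol.
From the balanced equation, 2 mol Na2S2O3 reacts with 1 mol I2, so n(I2) = 0.001553 x 1/2 = 0.0007763 mol.
[I2] = 0.0007763 / 0.01942 L = 0.0400 M.

0.0400 M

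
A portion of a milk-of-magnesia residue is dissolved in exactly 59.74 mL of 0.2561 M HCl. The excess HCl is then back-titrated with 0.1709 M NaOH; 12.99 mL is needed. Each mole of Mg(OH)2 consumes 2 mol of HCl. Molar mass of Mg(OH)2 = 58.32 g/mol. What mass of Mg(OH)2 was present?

Total n(HCl) added = 0.2561 x 0.05974 = 0.01530 mol.
n(NaOH) used = 0.1709 x 0.01299 = 0.002220 mol, which equals the excess n(HCl).
So n(HCl) consumed by the sample = 0.01530 - 0.002220 = 0.01308 mol.
n(Mg(OH)2) = 0.01308 / 2 = 0.006540 mol.
mass = 0.006540 mol x 58.32 g/mol = 0.381 g.

0.381 g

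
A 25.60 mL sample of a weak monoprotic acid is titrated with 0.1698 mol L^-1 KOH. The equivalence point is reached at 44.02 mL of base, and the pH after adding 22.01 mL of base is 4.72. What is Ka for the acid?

22.01 mL is half of the equivalence volume, so this is the half-equivalence point where [HA] = [A^-].
At half-equivalence pH = pKa, so pKa = 4.72.
Ka = 10^(-4.72) = 1.9 x 10^-5.

1.9 x 10^-5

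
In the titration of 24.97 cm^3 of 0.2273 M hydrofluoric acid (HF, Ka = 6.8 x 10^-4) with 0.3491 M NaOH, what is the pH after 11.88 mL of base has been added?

3.60

Initial n(HF) = 0.2273 x 0.02497 = 0.005676 mol.
n(NaOH) added = 0.3491 x 0.01188 = 0.004147 mol, converting that many moles of HF to F-.
Remaining n(HF) = 0.001528 mol; n(F-) = 0.004147 mol.
By Henderson-Hasselbalch, pH = pKa + log([A^-]/[HA]) = 3.17 + log(0.004147/0.001528) = 3.17 + (+0.43) = 3.60.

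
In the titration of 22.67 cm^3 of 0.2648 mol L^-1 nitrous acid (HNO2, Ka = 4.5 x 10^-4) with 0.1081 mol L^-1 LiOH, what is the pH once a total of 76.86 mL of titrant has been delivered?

n(acid) = 0.2648 x 0.02267 = 0.006003 mol; n(LiOH) added = 0.1081 x 0.07686 = 0.008309 mol.
Base is in excess by 0.008309 - 0.006003 = 0.002306 mol in a total volume of 0.09953 L.
[OH^-] = 0.002306/0.09953 = 0.02316 M, so pOH = 1.64 and pH = 14.00 - 1.64 = 12.36.

12.36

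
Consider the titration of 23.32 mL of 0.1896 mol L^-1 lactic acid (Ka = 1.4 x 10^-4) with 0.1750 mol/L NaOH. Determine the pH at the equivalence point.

8.41

n(HC3H5O3) = 0.1896 x 0.02332 = 0.004421 mol; V(NaOH) at equivalence = 0.004421/0.1750 = 0.02527 L.
At equivalence all the acid is converted to C3H5O3-; total volume = 0.02332 + 0.02527 = 0.04859 L, so [C3H5O3-] = 0.004421/0.04859 = 0.09100 M.
Kb = Kw/Ka = 1.0e-14 / 1.4 x 10^-4 = 7.14e-11.
[OH^-] = sqrt(Kb x [C3H5O3-]) = sqrt(7.14e-11 x 0.09100) = 2.55e-6 M.
pOH = 5.59, so pH = 14.00 - 5.59 = 8.41.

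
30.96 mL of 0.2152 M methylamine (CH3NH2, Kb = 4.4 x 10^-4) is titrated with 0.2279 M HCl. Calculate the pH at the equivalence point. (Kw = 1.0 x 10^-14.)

5.80

n(CH3NH2) = 0.2152 x 0.03096 = 0.006663 mol; V(HCl) at equivalence = 0.006663/0.2279 = 0.02923 L.
At equivalence the base is fully converted to CH3NH3+; total volume = 0.06019 L, so [CH3NH3+] = 0.006663/0.06019 = 0.1107 M.
Ka(CH3NH3+) = Kw/Kb = 1.0e-14 / 4.4 x 10^-4 = 2.27e-11.
[H^+] = sqrt(Ka x [CH3NH3+]) = sqrt(2.27e-11 x 0.1107) = 1.59e-6 M.
pH = -log(1.59e-6) = 5.80.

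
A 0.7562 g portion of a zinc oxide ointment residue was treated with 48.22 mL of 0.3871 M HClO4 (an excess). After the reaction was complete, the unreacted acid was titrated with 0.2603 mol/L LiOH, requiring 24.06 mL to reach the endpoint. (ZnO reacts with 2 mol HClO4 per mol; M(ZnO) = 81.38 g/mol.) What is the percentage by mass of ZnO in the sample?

Total n(HClO4) added = 0.3871 x 0.04822 = 0.01867 mol.
n(LiOH) used = 0.2603 x 0.02406 = 0.006263 mol, which equals the excess n(HClO4).
So n(HClO4) consumed by the sample = 0.01867 - 0.006263 = 0.01240 mol.
n(ZnO) = 0.01240 / 2 = 0.006202 mol.
mass ZnO = 0.006202 x 81.38 = 0.5047 g, so %ZnO = 0.5047/0.7562 x 100 = 66.7%.

66.7%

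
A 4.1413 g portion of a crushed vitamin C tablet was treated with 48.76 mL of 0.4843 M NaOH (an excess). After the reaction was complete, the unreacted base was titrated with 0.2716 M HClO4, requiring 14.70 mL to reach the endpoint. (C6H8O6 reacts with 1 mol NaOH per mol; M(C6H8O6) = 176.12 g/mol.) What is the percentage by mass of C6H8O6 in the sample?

83.4%

Total n(NaOH) added = 0.4843 x 0.04876 = 0.02361 mol.
n(HClO4) used = 0.2716 x 0.01470 = 0.003993 mol, which equals the excess n(NaOH).
So n(NaOH) consumed by the sample = 0.02361 - 0.003993 = 0.01962 mol.
n(C6H8O6) = 0.01962 / 1 = 0.01962 mol.
mass C6H8O6 = 0.01962 x 176.12 = 3.456 g, so %C6H8O6 = 3.456/4.1413 x 100 = 83.4%.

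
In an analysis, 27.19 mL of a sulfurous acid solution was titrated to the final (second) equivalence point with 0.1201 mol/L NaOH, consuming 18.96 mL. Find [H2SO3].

n(NaOH) = 0.1201 x 0.01896 = 0.002277 mol.
At the final (second) equivalence point, 2 mol OH^- react per mol H2SO3, so n(H2SO3) = 0.002277 / 2 = 0.001139 mol.
[H2SO3] = 0.001139 / 0.02719 L = 0.0419 M.

0.0419 M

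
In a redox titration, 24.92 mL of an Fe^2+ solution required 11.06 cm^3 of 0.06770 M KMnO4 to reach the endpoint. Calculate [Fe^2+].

n(KMnO4) = 0.06770 x 0.01106 = 0.0007488 mol.
From the balanced equation, 1 mol KMnO4 reacts with 5 mol Fe^2+, so n(Fe^2+) = 0.0007488 x 5/1 = 0.003744 mol.
[Fe^2+] = 0.003744 / 0.02492 L = 0.150 M.

0.150 M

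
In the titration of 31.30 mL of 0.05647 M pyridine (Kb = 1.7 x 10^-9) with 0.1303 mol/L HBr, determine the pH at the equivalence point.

3.32

n(C5H5N) = 0.05647 x 0.03130 = 0.001768 mol; V(HBr) at equivalence = 0.001768/0.1303 = 0.01356 L.
At equivalence the base is fully converted to C5H5NH+; total volume = 0.04486 L, so [C5H5NH+] = 0.001768/0.04486 = 0.03940 M.
Ka(C5H5NH+) = Kw/Kb = 1.0e-14 / 1.7 x 10^-9 = 5.88e-6.
[H^+] = sqrt(Ka x [C5H5NH+]) = sqrt(5.88e-6 x 0.03940) = 0.000481 M.
pH = -log(0.000481) = 3.32.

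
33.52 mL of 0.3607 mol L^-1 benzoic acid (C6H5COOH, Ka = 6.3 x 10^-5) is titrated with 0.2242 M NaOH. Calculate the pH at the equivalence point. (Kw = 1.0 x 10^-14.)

n(C6H5COOH) = 0.3607 x 0.03352 = 0.01209 mol; V(NaOH) at equivalence = 0.01209/0.2242 = 0.05393 L.
At equivalence all the acid is converted to C6H5COO-; total volume = 0.03352 + 0.05393 = 0.08745 L, so [C6H5COO-] = 0.01209/0.08745 = 0.1383 M.
Kb = Kw/Ka = 1.0e-14 / 6.3 x 10^-5 = 1.59e-10.
[OH^-] = sqrt(Kb x [C6H5COO-]) = sqrt(1.59e-10 x 0.1383) = 4.68e-6 M.
pOH = 5.33, so pH = 14.00 - 5.33 = 8.67.

8.67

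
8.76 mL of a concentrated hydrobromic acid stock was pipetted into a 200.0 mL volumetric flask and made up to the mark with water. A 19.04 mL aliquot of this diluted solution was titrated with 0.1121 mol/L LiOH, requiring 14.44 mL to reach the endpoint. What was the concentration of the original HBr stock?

n(LiOH) = 0.1121 x 0.01444 = 0.001619 mol.
n(HBr) in the aliquot = 0.001619 mol.
[diluted HBr] = 0.001619 / 0.01904 = 0.08502 M.
Dilution factor = 200.0/8.760 = 22.83, so [stock] = 0.08502 x 22.83 = 1.94 M.

1.94 M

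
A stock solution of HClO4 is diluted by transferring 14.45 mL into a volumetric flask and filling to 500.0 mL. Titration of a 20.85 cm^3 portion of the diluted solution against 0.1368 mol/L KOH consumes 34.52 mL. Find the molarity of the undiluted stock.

n(KOH) = 0.1368 x 0.03452 = 0.004722 mol.
n(HClO4) in the aliquot = 0.004722 mol.
[diluted HClO4] = 0.004722 / 0.02085 = 0.2265 M.
Dilution factor = 500.0/14.45 = 34.60, so [stock] = 0.2265 x 34.60 = 7.84 M.

7.84 M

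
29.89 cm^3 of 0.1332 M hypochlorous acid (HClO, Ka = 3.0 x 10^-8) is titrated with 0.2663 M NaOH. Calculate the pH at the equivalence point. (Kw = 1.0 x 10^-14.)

n(HClO) = 0.1332 x 0.02989 = 0.003981 mol; V(NaOH) at equivalence = 0.003981/0.2663 = 0.01495 L.
At equivalence all the acid is converted to ClO-; total volume = 0.02989 + 0.01495 = 0.04484 L, so [ClO-] = 0.003981/0.04484 = 0.08879 M.
Kb = Kw/Ka = 1.0e-14 / 3.0 x 10^-8 = 3.33e-7.
[OH^-] = sqrt(Kb x [ClO-]) = sqrt(3.33e-7 x 0.08879) = 0.000172 M.
pOH = 3.76, so pH = 14.00 - 3.76 = 10.24.

10.24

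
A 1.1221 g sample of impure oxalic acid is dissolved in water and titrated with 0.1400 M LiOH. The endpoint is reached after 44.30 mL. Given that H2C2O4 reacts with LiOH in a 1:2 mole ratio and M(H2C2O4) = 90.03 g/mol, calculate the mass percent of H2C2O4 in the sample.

24.9%

n(LiOH) = 0.1400 x 0.04430 = 0.006202 mol.
n(H2C2O4) = 0.006202 / 2 = 0.003101 mol.
mass of H2C2O4 = 0.003101 x 90.03 = 0.2792 g.
% purity = 0.2792 / 1.1221 x 100 = 24.9%.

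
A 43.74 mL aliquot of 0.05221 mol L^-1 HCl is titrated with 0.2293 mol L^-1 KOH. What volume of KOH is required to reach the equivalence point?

9.96 mL

n(HCl) = 0.05221 mol/L x 0.04374 L = 0.002284 mol.
At equivalence n(KOH) = n(HCl) = 0.002284 mol.
V(KOH) = 0.002284 / 0.2293 = 0.009959 L = 9.96 mL.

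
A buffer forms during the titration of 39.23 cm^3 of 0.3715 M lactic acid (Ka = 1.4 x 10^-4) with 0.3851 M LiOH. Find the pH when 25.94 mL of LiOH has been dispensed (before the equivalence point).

Initial n(HC3H5O3) = 0.3715 x 0.03923 = 0.01457 mol.
n(LiOH) added = 0.3851 x 0.02594 = 0.009989 mol, converting that many moles of HC3H5O3 to C3H5O3-.
Remaining n(HC3H5O3) = 0.004584 mol; n(C3H5O3-) = 0.009989 mol.
By Henderson-Hasselbalch, pH = pKa + log([A^-]/[HA]) = 3.85 + log(0.009989/0.004584) = 3.85 + (+0.34) = 4.19.

4.19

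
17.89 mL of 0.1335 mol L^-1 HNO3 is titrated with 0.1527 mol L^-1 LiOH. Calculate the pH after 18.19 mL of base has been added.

n(acid) = 0.1335 x 0.01789 = 0.002388 mol; n(LiOH) added = 0.1527 x 0.01819 = 0.002778 mol.
Base is in excess by 0.002778 - 0.002388 = 0.0003893 mol in a total volume of 0.03608 L.
[OH^-] = 0.0003893/0.03608 = 0.01079 M, so pOH = 1.97 and pH = 14.00 - 1.97 = 12.03.

12.03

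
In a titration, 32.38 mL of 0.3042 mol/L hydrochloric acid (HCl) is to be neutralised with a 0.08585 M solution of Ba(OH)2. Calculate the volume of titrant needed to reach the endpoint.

n(HCl) = 0.3042 mol/L x 0.03238 L = 0.009850 mol.
The neutralisation is 2 HCl : 1 Ba(OH)2, so n(Ba(OH)2) = 0.009850 x 1/2 = 0.004925 mol.
V(Ba(OH)2) = 0.004925 / 0.08585 = 0.05737 L = 57.4 mL.

57.4 mL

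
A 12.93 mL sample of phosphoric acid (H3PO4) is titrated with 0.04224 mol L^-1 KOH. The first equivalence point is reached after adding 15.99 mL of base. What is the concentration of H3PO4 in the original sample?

n(KOH) = 0.04224 x 0.01599 = 0.0006754 mol.
At the first equivalence point, 1 mol OH^- react per mol H3PO4, so n(H3PO4) = 0.0006754 / 1 = 0.0006754 mol.
[H3PO4] = 0.0006754 / 0.01293 L = 0.0522 M.

0.0522 M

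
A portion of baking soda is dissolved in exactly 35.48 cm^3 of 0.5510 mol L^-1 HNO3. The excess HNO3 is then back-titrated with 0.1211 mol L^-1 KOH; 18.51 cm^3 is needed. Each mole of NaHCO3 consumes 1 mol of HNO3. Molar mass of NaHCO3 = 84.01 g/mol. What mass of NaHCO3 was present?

Total n(HNO3) added = 0.5510 x 0.03548 = 0.01955 mol.
n(KOH) used = 0.1211 x 0.01851 = 0.002242 mol, which equals the excess n(HNO3).
So n(HNO3) consumed by the sample = 0.01955 - 0.002242 = 0.01731 mol.
n(NaHCO3) = 0.01731 / 1 = 0.01731 mol.
mass = 0.01731 mol x 84.01 g/mol = 1.45 g.

1.45 g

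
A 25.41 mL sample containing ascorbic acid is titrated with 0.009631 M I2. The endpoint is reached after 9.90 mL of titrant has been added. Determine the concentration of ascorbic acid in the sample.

0.00375 M

n(I2) = 0.009631 x 0.009900 = 9.535e-5 mol.
From the balanced equation, 1 mol I2 reacts with 1 mol ascorbic acid, so n(ascorbic acid) = 9.535e-5 x 1/1 = 9.535e-5 mol.
[ascorbic acid] = 9.535e-5 / 0.02541 L = 0.00375 M.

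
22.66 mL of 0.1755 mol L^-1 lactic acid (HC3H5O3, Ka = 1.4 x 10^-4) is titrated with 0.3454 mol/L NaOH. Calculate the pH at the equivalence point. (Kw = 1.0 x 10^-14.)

n(HC3H5O3) = 0.1755 x 0.02266 = 0.003977 mol; V(NaOH) at equivalence = 0.003977/0.3454 = 0.01151 L.
At equivalence all the acid is converted to C3H5O3-; total volume = 0.02266 + 0.01151 = 0.03417 L, so [C3H5O3-] = 0.003977/0.03417 = 0.1164 M.
Kb = Kw/Ka = 1.0e-14 / 1.4 x 10^-4 = 7.14e-11.
[OH^-] = sqrt(Kb x [C3H5O3-]) = sqrt(7.14e-11 x 0.1164) = 2.88e-6 M.
pOH = 5.54, so pH = 14.00 - 5.54 = 8.46.

8.46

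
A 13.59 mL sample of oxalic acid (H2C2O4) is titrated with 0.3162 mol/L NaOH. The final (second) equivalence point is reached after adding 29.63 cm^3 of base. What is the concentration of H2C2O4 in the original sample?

n(NaOH) = 0.3162 x 0.02963 = 0.009369 mol.
At the final (second) equivalence point, 2 mol OH^- react per mol H2C2O4, so n(H2C2O4) = 0.009369 / 2 = 0.004685 mol.
[H2C2O4] = 0.004685 / 0.01359 L = 0.345 M.

0.345 M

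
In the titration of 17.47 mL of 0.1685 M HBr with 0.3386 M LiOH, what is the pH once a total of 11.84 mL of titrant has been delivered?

12.56

n(acid) = 0.1685 x 0.01747 = 0.002944 mol; n(LiOH) added = 0.3386 x 0.01184 = 0.004009 mol.
Base is in excess by 0.004009 - 0.002944 = 0.001065 mol in a total volume of 0.02931 L.
[OH^-] = 0.001065/0.02931 = 0.03635 M, so pOH = 1.44 and pH = 14.00 - 1.44 = 12.56.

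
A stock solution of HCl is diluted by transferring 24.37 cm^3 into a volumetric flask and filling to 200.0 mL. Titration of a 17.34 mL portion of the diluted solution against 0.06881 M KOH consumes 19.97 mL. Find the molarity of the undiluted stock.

0.650 M

n(KOH) = 0.06881 x 0.01997 = 0.001374 mol.
n(HCl) in the aliquot = 0.001374 mol.
[diluted HCl] = 0.001374 / 0.01734 = 0.07925 M.
Dilution factor = 200.0/24.37 = 8.207, so [stock] = 0.07925 x 8.207 = 0.650 M.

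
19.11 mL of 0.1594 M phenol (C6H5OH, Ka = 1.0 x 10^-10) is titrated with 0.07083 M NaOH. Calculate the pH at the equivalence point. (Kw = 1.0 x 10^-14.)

11.35

n(C6H5OH) = 0.1594 x 0.01911 = 0.003046 mol; V(NaOH) at equivalence = 0.003046/0.07083 = 0.04301 L.
At equivalence all the acid is converted to C6H5O-; total volume = 0.01911 + 0.04301 = 0.06212 L, so [C6H5O-] = 0.003046/0.06212 = 0.04904 M.
Kb = Kw/Ka = 1.0e-14 / 1.0 x 10^-10 = 0.000100.
[OH^-] = sqrt(Kb x [C6H5O-]) = sqrt(0.000100 x 0.04904) = 0.00221 M.
pOH = 2.65, so pH = 14.00 - 2.65 = 11.35.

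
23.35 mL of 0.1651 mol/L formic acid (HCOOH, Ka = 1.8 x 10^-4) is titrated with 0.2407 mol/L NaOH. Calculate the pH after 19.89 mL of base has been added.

12.33

n(acid) = 0.1651 x 0.02335 = 0.003855 mol; n(NaOH) added = 0.2407 x 0.01989 = 0.004788 mol.
Base is in excess by 0.004788 - 0.003855 = 0.0009324 mol in a total volume of 0.04324 L.
[OH^-] = 0.0009324/0.04324 = 0.02156 M, so pOH = 1.67 and pH = 14.00 - 1.67 = 12.33.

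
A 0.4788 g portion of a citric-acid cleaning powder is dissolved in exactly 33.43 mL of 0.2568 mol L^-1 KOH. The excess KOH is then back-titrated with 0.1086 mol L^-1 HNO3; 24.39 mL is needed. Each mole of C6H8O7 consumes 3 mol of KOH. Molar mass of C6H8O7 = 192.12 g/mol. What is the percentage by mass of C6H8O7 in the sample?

Total n(KOH) added = 0.2568 x 0.03343 = 0.008585 mol.
n(HNO3) used = 0.1086 x 0.02439 = 0.002649 mol, which equals the excess n(KOH).
So n(KOH) consumed by the sample = 0.008585 - 0.002649 = 0.005936 mol.
n(C6H8O7) = 0.005936 / 3 = 0.001979 mol.
mass C6H8O7 = 0.001979 x 192.12 = 0.3801 g, so %C6H8O7 = 0.3801/0.4788 x 100 = 79.4%.

79.4%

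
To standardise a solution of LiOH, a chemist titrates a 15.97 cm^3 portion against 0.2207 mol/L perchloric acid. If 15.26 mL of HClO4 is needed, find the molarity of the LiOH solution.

n(HClO4) delivered = 0.2207 x 0.01526 = 0.003368 mol.
For a 1:1 reaction, n(LiOH) = 0.003368 mol.
[LiOH] = 0.003368 mol / 0.01597 L = 0.211 M.

0.211 M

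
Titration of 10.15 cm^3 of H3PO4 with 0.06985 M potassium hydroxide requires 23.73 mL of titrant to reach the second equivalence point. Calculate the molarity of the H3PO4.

n(KOH) = 0.06985 x 0.02373 = 0.001658 mol.
At the second equivalence point, 2 mol OH^- react per mol H3PO4, so n(H3PO4) = 0.001658 / 2 = 0.0008288 mol.
[H3PO4] = 0.0008288 / 0.01015 L = 0.0817 M.

0.0817 M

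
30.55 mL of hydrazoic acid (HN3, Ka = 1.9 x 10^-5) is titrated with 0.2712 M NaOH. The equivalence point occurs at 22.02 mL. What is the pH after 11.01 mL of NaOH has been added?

4.72

11.01 mL is exactly half the equivalence volume (22.02/2), i.e. the half-equivalence point.
There, n(HA) = n(A^-), so pH = pKa = -log(1.9 x 10^-5) = 4.72.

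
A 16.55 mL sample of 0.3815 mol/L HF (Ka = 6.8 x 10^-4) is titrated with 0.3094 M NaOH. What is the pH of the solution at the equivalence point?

8.20

n(HF) = 0.3815 x 0.01655 = 0.006314 mol; V(NaOH) at equivalence = 0.006314/0.3094 = 0.02041 L.
At equivalence all the acid is converted to F-; total volume = 0.01655 + 0.02041 = 0.03696 L, so [F-] = 0.006314/0.03696 = 0.1708 M.
Kb = Kw/Ka = 1.0e-14 / 6.8 x 10^-4 = 1.47e-11.
[OH^-] = sqrt(Kb x [F-]) = sqrt(1.47e-11 x 0.1708) = 1.59e-6 M.
pOH = 5.80, so pH = 14.00 - 5.80 = 8.20.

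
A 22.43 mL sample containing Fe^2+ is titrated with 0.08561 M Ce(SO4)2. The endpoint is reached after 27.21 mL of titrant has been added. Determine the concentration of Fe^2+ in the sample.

0.104 M

n(Ce(SO4)2) = 0.08561 x 0.02721 = 0.002329 mol.
From the balanced equation, 1 mol Ce(SO4)2 reacts with 1 mol Fe^2+, so n(Fe^2+) = 0.002329 x 1/1 = 0.002329 mol.
[Fe^2+] = 0.002329 / 0.02243 L = 0.104 M.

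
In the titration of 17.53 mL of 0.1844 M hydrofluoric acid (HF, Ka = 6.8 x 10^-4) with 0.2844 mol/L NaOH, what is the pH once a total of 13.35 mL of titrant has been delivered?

12.26

n(acid) = 0.1844 x 0.01753 = 0.003233 mol; n(NaOH) added = 0.2844 x 0.01335 = 0.003797 mol.
Base is in excess by 0.003797 - 0.003233 = 0.0005642 mol in a total volume of 0.03088 L.
[OH^-] = 0.0005642/0.03088 = 0.01827 M, so pOH = 1.74 and pH = 14.00 - 1.74 = 12.26.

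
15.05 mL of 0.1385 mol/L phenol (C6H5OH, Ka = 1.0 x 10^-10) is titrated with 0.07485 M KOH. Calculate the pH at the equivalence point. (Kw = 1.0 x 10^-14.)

11.34

n(C6H5OH) = 0.1385 x 0.01505 = 0.002084 mol; V(KOH) at equivalence = 0.002084/0.07485 = 0.02785 L.
At equivalence all the acid is converted to C6H5O-; total volume = 0.01505 + 0.02785 = 0.04290 L, so [C6H5O-] = 0.002084/0.04290 = 0.04859 M.
Kb = Kw/Ka = 1.0e-14 / 1.0 x 10^-10 = 0.000100.
[OH^-] = sqrt(Kb x [C6H5O-]) = sqrt(0.000100 x 0.04859) = 0.00220 M.
pOH = 2.66, so pH = 14.00 - 2.66 = 11.34.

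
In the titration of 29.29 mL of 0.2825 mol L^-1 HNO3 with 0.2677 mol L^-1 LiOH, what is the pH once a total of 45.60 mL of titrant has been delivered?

12.72

n(acid) = 0.2825 x 0.02929 = 0.008274 mol; n(LiOH) added = 0.2677 x 0.04560 = 0.01221 mol.
Base is in excess by 0.01221 - 0.008274 = 0.003933 mol in a total volume of 0.07489 L.
[OH^-] = 0.003933/0.07489 = 0.05251 M, so pOH = 1.28 and pH = 14.00 - 1.28 = 12.72.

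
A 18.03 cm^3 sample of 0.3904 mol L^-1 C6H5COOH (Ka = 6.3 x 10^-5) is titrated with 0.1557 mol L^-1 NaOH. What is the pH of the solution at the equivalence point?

n(C6H5COOH) = 0.3904 x 0.01803 = 0.007039 mol; V(NaOH) at equivalence = 0.007039/0.1557 = 0.04521 L.
At equivalence all the acid is converted to C6H5COO-; total volume = 0.01803 + 0.04521 = 0.06324 L, so [C6H5COO-] = 0.007039/0.06324 = 0.1113 M.
Kb = Kw/Ka = 1.0e-14 / 6.3 x 10^-5 = 1.59e-10.
[OH^-] = sqrt(Kb x [C6H5COO-]) = sqrt(1.59e-10 x 0.1113) = 4.20e-6 M.
pOH = 5.38, so pH = 14.00 - 5.38 = 8.62.

8.62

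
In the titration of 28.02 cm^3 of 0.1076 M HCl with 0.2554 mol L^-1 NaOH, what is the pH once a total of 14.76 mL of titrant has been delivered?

n(acid) = 0.1076 x 0.02802 = 0.003015 mol; n(NaOH) added = 0.2554 x 0.01476 = 0.003770 mol.
Base is in excess by 0.003770 - 0.003015 = 0.0007548 mol in a total volume of 0.04278 L.
[OH^-] = 0.0007548/0.04278 = 0.01764 M, so pOH = 1.75 and pH = 14.00 - 1.75 = 12.25.

12.25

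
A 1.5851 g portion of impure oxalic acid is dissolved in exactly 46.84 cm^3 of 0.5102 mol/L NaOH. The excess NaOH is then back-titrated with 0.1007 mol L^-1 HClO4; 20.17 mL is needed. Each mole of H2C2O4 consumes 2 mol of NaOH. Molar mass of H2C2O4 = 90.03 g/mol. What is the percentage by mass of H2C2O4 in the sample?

Total n(NaOH) added = 0.5102 x 0.04684 = 0.02390 mol.
n(HClO4) used = 0.1007 x 0.02017 = 0.002031 mol, which equals the excess n(NaOH).
So n(NaOH) consumed by the sample = 0.02390 - 0.002031 = 0.02187 mol.
n(H2C2O4) = 0.02187 / 2 = 0.01093 mol.
mass H2C2O4 = 0.01093 x 90.03 = 0.9843 g, so %H2C2O4 = 0.9843/1.5851 x 100 = 62.1%.

62.1%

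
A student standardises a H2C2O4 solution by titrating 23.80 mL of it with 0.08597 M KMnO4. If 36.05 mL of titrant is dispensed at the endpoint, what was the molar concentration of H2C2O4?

n(KMnO4) = 0.08597 x 0.03605 = 0.003099 mol.
From the balanced equation, 2 mol KMnO4 reacts with 5 mol H2C2O4, so n(H2C2O4) = 0.003099 x 5/2 = 0.007748 mol.
[H2C2O4] = 0.007748 / 0.02380 L = 0.326 M.

0.326 M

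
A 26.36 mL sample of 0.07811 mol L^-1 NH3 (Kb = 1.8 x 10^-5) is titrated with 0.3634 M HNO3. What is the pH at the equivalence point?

5.22

n(NH3) = 0.07811 x 0.02636 = 0.002059 mol; V(HNO3) at equivalence = 0.002059/0.3634 = 0.005666 L.
At equivalence the base is fully converted to NH4+; total volume = 0.03203 L, so [NH4+] = 0.002059/0.03203 = 0.06429 M.
Ka(NH4+) = Kw/Kb = 1.0e-14 / 1.8 x 10^-5 = 5.56e-10.
[H^+] = sqrt(Ka x [NH4+]) = sqrt(5.56e-10 x 0.06429) = 5.98e-6 M.
pH = -log(5.98e-6) = 5.22.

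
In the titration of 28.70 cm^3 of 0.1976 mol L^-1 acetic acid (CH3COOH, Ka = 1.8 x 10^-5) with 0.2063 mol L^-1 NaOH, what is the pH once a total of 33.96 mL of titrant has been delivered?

n(acid) = 0.1976 x 0.02870 = 0.005671 mol; n(NaOH) added = 0.2063 x 0.03396 = 0.007006 mol.
Base is in excess by 0.007006 - 0.005671 = 0.001335 mol in a total volume of 0.06266 L.
[OH^-] = 0.001335/0.06266 = 0.02130 M, so pOH = 1.67 and pH = 14.00 - 1.67 = 12.33.

12.33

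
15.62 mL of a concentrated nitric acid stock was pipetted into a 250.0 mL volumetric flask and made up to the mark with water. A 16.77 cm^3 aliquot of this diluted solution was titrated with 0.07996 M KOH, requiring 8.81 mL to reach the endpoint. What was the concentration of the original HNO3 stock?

n(KOH) = 0.07996 x 0.008810 = 0.0007044 mol.
n(HNO3) in the aliquot = 0.0007044 mol.
[diluted HNO3] = 0.0007044 / 0.01677 = 0.04201 M.
Dilution factor = 250.0/15.62 = 16.01, so [stock] = 0.04201 x 16.01 = 0.672 M.

0.672 M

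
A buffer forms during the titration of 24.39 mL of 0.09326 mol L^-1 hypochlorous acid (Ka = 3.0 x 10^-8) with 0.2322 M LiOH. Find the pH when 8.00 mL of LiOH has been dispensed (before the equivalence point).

Initial n(HClO) = 0.09326 x 0.02439 = 0.002275 mol.
n(LiOH) added = 0.2322 x 0.008000 = 0.001858 mol, converting that many moles of HClO to ClO-.
Remaining n(HClO) = 0.0004170 mol; n(ClO-) = 0.001858 mol.
By Henderson-Hasselbalch, pH = pKa + log([A^-]/[HA]) = 7.52 + log(0.001858/0.0004170) = 7.52 + (+0.65) = 8.17.

8.17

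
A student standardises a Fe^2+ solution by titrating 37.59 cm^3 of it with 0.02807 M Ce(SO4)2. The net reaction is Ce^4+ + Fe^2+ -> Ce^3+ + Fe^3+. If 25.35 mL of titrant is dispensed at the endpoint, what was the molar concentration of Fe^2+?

n(Ce(SO4)2) = 0.02807 x 0.02535 = 0.0007116 mol.
From the balanced equation, 1 mol Ce(SO4)2 reacts with 1 mol Fe^2+, so n(Fe^2+) = 0.0007116 x 1/1 = 0.0007116 mol.
[Fe^2+] = 0.0007116 / 0.03759 L = 0.0189 M.

0.0189 M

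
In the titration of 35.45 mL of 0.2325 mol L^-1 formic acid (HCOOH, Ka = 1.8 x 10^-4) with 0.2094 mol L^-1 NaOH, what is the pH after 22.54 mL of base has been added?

3.87

Initial n(HCOOH) = 0.2325 x 0.03545 = 0.008242 mol.
n(NaOH) added = 0.2094 x 0.02254 = 0.004720 mol, converting that many moles of HCOOH to HCOO-.
Remaining n(HCOOH) = 0.003522 mol; n(HCOO-) = 0.004720 mol.
By Henderson-Hasselbalch, pH = pKa + log([A^-]/[HA]) = 3.74 + log(0.004720/0.003522) = 3.74 + (+0.13) = 3.87.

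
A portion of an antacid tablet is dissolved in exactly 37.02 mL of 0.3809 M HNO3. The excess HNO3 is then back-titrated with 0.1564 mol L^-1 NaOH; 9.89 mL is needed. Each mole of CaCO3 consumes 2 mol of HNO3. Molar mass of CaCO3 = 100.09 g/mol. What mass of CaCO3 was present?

Total n(HNO3) added = 0.3809 x 0.03702 = 0.01410 mol.
n(NaOH) used = 0.1564 x 0.009890 = 0.001547 mol, which equals the excess n(HNO3).
So n(HNO3) consumed by the sample = 0.01410 - 0.001547 = 0.01255 mol.
n(CaCO3) = 0.01255 / 2 = 0.006277 mol.
mass = 0.006277 mol x 100.09 g/mol = 0.628 g.

0.628 g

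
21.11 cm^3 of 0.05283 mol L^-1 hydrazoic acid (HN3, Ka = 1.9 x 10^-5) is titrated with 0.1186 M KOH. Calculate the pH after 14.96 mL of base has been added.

n(acid) = 0.05283 x 0.02111 = 0.001115 mol; n(KOH) added = 0.1186 x 0.01496 = 0.001774 mol.
Base is in excess by 0.001774 - 0.001115 = 0.0006590 mol in a total volume of 0.03607 L.
[OH^-] = 0.0006590/0.03607 = 0.01827 M, so pOH = 1.74 and pH = 14.00 - 1.74 = 12.26.

12.26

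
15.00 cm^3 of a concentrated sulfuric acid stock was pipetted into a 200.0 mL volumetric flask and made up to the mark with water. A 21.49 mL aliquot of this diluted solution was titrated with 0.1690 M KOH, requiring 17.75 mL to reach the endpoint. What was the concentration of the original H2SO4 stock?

n(KOH) = 0.1690 x 0.01775 = 0.003000 mol.
n(H2SO4) in the aliquot = 0.003000 x 1/2 = 0.001500 mol.
[diluted H2SO4] = 0.001500 / 0.02149 = 0.06979 M.
Dilution factor = 200.0/15.00 = 13.33, so [stock] = 0.06979 x 13.33 = 0.931 M.

0.931 M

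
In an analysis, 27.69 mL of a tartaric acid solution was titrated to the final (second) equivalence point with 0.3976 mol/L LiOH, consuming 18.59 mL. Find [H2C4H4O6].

0.133 M

n(LiOH) = 0.3976 x 0.01859 = 0.007391 mol.
At the final (second) equivalence point, 2 mol OH^- react per mol H2C4H4O6, so n(H2C4H4O6) = 0.007391 / 2 = 0.003696 mol.
[H2C4H4O6] = 0.003696 / 0.02769 L = 0.133 M.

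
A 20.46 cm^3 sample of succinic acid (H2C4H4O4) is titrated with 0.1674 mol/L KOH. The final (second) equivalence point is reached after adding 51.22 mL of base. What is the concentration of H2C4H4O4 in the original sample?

0.210 M

n(KOH) = 0.1674 x 0.05122 = 0.008574 mol.
At the final (second) equivalence point, 2 mol OH^- react per mol H2C4H4O4, so n(H2C4H4O4) = 0.008574 / 2 = 0.004287 mol.
[H2C4H4O4] = 0.004287 / 0.02046 L = 0.210 M.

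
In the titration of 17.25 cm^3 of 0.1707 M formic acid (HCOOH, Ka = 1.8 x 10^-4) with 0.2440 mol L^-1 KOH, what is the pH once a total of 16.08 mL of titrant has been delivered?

12.47

n(acid) = 0.1707 x 0.01725 = 0.002945 mol; n(KOH) added = 0.2440 x 0.01608 = 0.003924 mol.
Base is in excess by 0.003924 - 0.002945 = 0.0009789 mol in a total volume of 0.03333 L.
[OH^-] = 0.0009789/0.03333 = 0.02937 M, so pOH = 1.53 and pH = 14.00 - 1.53 = 12.47.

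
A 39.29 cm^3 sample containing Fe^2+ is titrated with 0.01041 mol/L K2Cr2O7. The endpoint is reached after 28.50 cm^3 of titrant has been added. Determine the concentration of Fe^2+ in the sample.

n(K2Cr2O7) = 0.01041 x 0.02850 = 0.0002967 mol.
From the balanced equation, 1 mol K2Cr2O7 reacts with 6 mol Fe^2+, so n(Fe^2+) = 0.0002967 x 6/1 = 0.001780 mol.
[Fe^2+] = 0.001780 / 0.03929 L = 0.0453 M.

0.0453 M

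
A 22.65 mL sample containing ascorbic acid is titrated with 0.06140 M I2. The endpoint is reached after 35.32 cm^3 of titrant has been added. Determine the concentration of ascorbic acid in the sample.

0.0957 M

n(I2) = 0.06140 x 0.03532 = 0.002169 mol.
From the balanced equation, 1 mol I2 reacts with 1 mol ascorbic acid, so n(ascorbic acid) = 0.002169 x 1/1 = 0.002169 mol.
[ascorbic acid] = 0.002169 / 0.02265 L = 0.0957 M.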